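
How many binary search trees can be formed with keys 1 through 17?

The structures are counted by the Catalan number C_n. Here n = 17.
C_n = C(2n,n)/(n+1), so C_{17} = C(34,17)/18 = 2333606220/18.

Final answer: C_{17} = 129644790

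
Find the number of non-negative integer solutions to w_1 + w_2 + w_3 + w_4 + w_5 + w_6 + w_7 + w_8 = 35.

Stars and bars with 35 stars and 7 bars:
C(35+8-1, 8-1) = C(42,7).

Final answer: C(42,7) = 26978328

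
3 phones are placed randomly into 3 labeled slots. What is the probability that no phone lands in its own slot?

D(n) = (n-1)(D(n-1) + D(n-2)), D(0)=1, D(1)=0.
Building up: D(2)=1, D(3)=2.
Total arrangements: 3! = 6.
Probability = D(3)/3! = 1/3.

Final answer: D(3)/3! = 2/6 = 0.333333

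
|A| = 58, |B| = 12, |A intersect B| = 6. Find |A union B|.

|A union B| = |A| + |B| - |A intersect B| = 58 + 12 - 6.

Final answer: 64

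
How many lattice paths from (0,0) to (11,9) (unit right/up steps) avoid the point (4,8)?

Total paths to (11,9): C(20,9) = 167960.
Paths through (4,8): C(12,8) x C(8,1) = 3960.
Avoiding (4,8): 167960 - 3960.

Final answer: 164000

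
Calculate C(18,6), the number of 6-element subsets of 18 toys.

C(18,6) = 18!/(6! x 12!).

Final answer: \binom{18}{6} = 18564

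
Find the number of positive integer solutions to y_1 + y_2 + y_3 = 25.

Substitute y'_i = y_i - 1 (so y'_i >= 0). Then sum y'_i = 25 - 3 = 22.
Stars and bars: C(22+3-1, 3-1) = C(24,2).

Final answer: C(24,2) = 276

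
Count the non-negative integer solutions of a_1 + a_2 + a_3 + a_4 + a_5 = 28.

Stars and bars with 28 stars and 4 bars:
C(28+5-1, 5-1) = C(32,4).

Final answer: C(32,4) = 35960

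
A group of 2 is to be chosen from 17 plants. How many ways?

C(17,2) = 17!/(2! x (17-2)!).

Final answer: C(17,2) = 136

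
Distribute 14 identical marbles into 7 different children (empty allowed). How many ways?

Stars and bars: C(n+k-1, k-1) = C(20,6).

Final answer: C(20,6) = 38760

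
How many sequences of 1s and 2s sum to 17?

Condition on the final move: it is a 1-step (f(n-1) ways to get there) or a 2-step (f(n-2) ways), so f(n) = f(n-1) + f(n-2), with f(1)=1, f(2)=2.
Building up term by term: f(1)=1, f(2)=2, f(3)=3, f(4)=5, f(5)=8, f(6)=13, f(7)=21, f(8)=34, f(9)=55, f(10)=89, f(11)=144, f(12)=233, f(13)=377, f(14)=610, f(15)=987, f(16)=1597, f(17)=2584.

Final answer: 2584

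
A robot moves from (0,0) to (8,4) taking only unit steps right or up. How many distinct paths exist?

Each path has 8 right steps and 4 up steps in some order (12 steps total).
Choose which 4 of the 12 steps are up: C(12,4).

Final answer: C(12,4) = 495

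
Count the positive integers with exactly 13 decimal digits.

These are the integers in [10^12, 10^13), so the count is 10^13 - 10^12 = 9 x 10^12.

Final answer: 9000000000000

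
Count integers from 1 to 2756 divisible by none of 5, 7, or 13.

|div by 5|=551, |div by 7|=393, |div by 13|=212.
|div by 5&7|=78, |div by 5&13|=42, |div by 7&13|=30, |div by all|=6.
By inclusion-exclusion, divisible by at least one: 551+393+212-78-42-30+6 = 1012.
Not divisible by any: 2756 - 1012.

Final answer: 1744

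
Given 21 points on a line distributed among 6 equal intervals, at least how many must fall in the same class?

By pigeonhole with 21 objects and 6 categories: ceiling(21/6).

Final answer: 4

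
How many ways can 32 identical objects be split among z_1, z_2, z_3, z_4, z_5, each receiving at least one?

Substitute z'_i = z_i - 1 (so z'_i >= 0). Then sum z'_i = 32 - 5 = 27.
Stars and bars: C(27+5-1, 5-1) = C(31,4).

Final answer: C(31,4) = 31465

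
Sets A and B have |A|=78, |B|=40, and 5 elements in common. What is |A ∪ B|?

|A union B| = |A| + |B| - |A intersect B| = 78 + 40 - 5.

Final answer: 113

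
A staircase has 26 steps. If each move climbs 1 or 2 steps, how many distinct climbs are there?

Let f(n) count the ways. The last step is size 1 or 2, so f(n) = f(n-1) + f(n-2) with f(1)=1, f(2)=2.
Building up term by term: f(1)=1, f(2)=2, f(3)=3, f(4)=5, f(5)=8, f(6)=13, f(7)=21, f(8)=34, f(9)=55, f(10)=89, f(11)=144, f(12)=233, f(13)=377, f(14)=610, f(15)=987, f(16)=1597, f(17)=2584, f(18)=4181, f(19)=6765, f(20)=10946, f(21)=17711, f(22)=28657, f(23)=46368, f(24)=75025, f(25)=121393, f(26)=196418.

Final answer: 196418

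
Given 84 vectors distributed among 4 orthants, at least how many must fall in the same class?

By pigeonhole with 84 objects and 4 categories: ceiling(84/4).

Final answer: 21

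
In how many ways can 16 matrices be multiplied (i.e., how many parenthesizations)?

This is a standard Catalan-number count: the answer is C_n. Here n = 16 - 1 = 15.
C_n = C(2n,n) - C(2n,n+1), so C_{15} = C(30,15) - C(30,16) = 155117520 - 145422675.

Final answer: C_{15} = 9694845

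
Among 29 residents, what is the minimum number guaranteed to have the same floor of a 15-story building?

There are 15 possible values for floor of a 15-story building. With 29 residents and 15 categories, by pigeonhole: ceiling(29/15).

Final answer: 2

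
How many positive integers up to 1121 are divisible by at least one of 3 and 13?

Multiples of 3: 373. Multiples of 13: 86. Of both (lcm=39): 28.
By inclusion-exclusion: 373 + 86 - 28.

Final answer: 431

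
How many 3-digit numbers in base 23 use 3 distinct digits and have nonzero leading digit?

First digit: 22 (nonzero). Second: 22 (not first). Third: 21, etc.
Total: 22 x 22 x 21.

Final answer: 10164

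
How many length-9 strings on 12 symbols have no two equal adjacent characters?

First character: 12 choices. Each subsequent: 11 choices (must differ from the previous one).
Total: 12 x 11^8.

Final answer: 12 x 11^{8} = 2572306572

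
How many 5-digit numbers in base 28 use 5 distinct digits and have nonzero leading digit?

First digit: 27 (nonzero). Second: 27 (not first). Third: 26, etc.
Total: 27 x 27 x 26 x 25 x 24.

Final answer: 11372400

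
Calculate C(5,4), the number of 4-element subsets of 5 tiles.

C(5,4) = 5!/(4! x (5-4)!).

Final answer: C(5,4) = 5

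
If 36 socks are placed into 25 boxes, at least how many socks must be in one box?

By the pigeonhole principle: ceiling(36/25).

Final answer: 2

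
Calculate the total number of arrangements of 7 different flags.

The number of ways to arrange 7 distinct objects is 7!.

Final answer: 7! = 5040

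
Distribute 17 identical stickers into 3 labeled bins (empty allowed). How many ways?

Stars and bars: C(n+k-1, k-1) = C(19,2).

Final answer: C(19,2) = 171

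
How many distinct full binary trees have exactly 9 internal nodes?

This is counted by the nth Catalan number C_n. Here n = 9.
C_n = C(2n,n)/(n+1), so C_{9} = C(18,9)/10 = 48620/10.

Final answer: C_{9} = 4862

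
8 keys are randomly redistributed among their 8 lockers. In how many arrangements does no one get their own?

D(n) = (n-1)(D(n-1) + D(n-2)), D(0)=1, D(1)=0.
D(2) = 1 x (0 + 1) = 1
D(3) = 2 x (1 + 0) = 2
D(4) = 3 x (2 + 1) = 9
D(5) = 4 x (9 + 2) = 44
D(6) = 5 x (44 + 9) = 265
D(7) = 6 x (265 + 44) = 1854
D(8) = 7 x (D(7) + D(6)) = 7 x (1854 + 265)

Final answer: D(8) = 14833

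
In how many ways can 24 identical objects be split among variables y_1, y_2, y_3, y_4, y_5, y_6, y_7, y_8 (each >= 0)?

Stars and bars with 24 stars and 7 bars:
C(24+8-1, 8-1) = C(31,7).

Final answer: C(31,7) = 2629575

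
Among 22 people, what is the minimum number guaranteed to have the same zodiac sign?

There are 12 possible values for zodiac sign. With 22 people and 12 categories, by pigeonhole: ceiling(22/12).

Final answer: 2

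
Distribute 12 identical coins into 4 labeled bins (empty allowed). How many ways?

Stars and bars: C(n+k-1, k-1) = C(15,3).

Final answer: C(15,3) = 455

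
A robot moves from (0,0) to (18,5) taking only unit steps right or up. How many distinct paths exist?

Each path has 18 right steps and 5 up steps in some order (23 steps total).
Choose which 5 of the 23 steps are up: C(23,5).

Final answer: C(23,5) = 33649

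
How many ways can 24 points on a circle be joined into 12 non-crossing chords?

This is counted by the nth Catalan number C_n. Here n = 24/2 = 12.
C_n = C(2n,n) - C(2n,n+1), so C_{12} = C(24,12) - C(24,13) = 2704156 - 2496144.

Final answer: C_{12} = 208012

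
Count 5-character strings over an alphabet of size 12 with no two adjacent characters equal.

Let g(n) count such strings. g(1) = 12, and each valid string of length n-1 extends in 11 ways (any symbol but the last), so g(n) = 11 g(n-1).
Total: g(5) = 12 x 11^4.

Final answer: 12 x 11^{4} = 175692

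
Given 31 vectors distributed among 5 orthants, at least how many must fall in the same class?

By pigeonhole with 31 objects and 5 categories: ceiling(31/5).

Final answer: 7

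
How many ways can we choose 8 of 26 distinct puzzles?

C(26,8) = 26!/(8! x 18!).

Final answer: \binom{26}{8} = 1562275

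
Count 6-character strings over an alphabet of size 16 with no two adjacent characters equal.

First character: 16 choices. Each subsequent: 15 choices (must differ from the previous one).
Total: 16 x 15^5.

Final answer: 16 x 15^{5} = 12150000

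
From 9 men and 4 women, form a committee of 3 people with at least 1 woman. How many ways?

Sum over valid woman counts:
C(4,1)C(9,2) = 144
C(4,2)C(9,1) = 54
C(4,3)C(9,0) = 4
Total: 144 + 54 + 4.

Final answer: 202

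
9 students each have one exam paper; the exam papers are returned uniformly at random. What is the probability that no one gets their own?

D(n) = (n-1)(D(n-1) + D(n-2)), D(0)=1, D(1)=0.
Building up: D(2)=1, D(3)=2, D(4)=9, D(5)=44, D(6)=265, D(7)=1854, D(8)=14833, D(9)=133496.
Total arrangements: 9! = 362880.
Probability = D(9)/9! = 16687/45360.

Final answer: D(9)/9! = 133496/362880 = 0.367879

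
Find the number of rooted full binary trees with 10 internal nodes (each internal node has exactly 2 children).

This is counted by the nth Catalan number C_n. Here n = 10.
Using C_0 = 1 and C_(k+1) = C_k x 2(2k+1)/(k+2), build up term by term: C_1=1, C_2=2, C_3=5, C_4=14, C_5=42, C_6=132, C_7=429, C_8=1430, C_9=4862, C_10=16796.

Final answer: C_{10} = 16796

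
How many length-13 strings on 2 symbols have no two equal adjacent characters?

Let g(n) count such strings. g(1) = 2, and each valid string of length n-1 extends in 1 ways (any symbol but the last), so g(n) = 1 g(n-1).
Total: g(13) = 2 x 1^12.

Final answer: 2 x 1^{12} = 2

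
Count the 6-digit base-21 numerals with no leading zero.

Leading digit: 20 options (nonzero). Other 5 digit(s): 21 options each.
Total: 20 x 21^5.

Final answer: 81682020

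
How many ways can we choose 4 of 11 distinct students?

C(11,4) = 11!/(4! x (11-4)!).

Final answer: C(11,4) = 330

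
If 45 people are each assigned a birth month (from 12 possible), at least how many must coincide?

There are 12 possible values for birth month. With 45 people and 12 categories, by pigeonhole: ceiling(45/12).

Final answer: 4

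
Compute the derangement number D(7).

Use the recurrence D(n) = (n-1)(D(n-1) + D(n-2)) with D(0)=1, D(1)=0.
D(2) = 1 x (0 + 1) = 1
D(3) = 2 x (1 + 0) = 2
D(4) = 3 x (2 + 1) = 9
D(5) = 4 x (9 + 2) = 44
D(6) = 5 x (44 + 9) = 265
D(7) = 6 x (D(6) + D(5)) = 6 x (265 + 44)

Final answer: D(7) = 1854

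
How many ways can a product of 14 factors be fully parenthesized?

This is counted by the nth Catalan number C_n. Here n = 14 - 1 = 13.
C_n = C(2n,n) - C(2n,n+1), so C_{13} = C(26,13) - C(26,14) = 10400600 - 9657700.

Final answer: C_{13} = 742900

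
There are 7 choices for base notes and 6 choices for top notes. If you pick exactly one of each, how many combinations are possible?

By the multiplication principle: 7 x 6.

Final answer: 42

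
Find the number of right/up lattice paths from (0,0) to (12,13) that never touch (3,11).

Total paths to (12,13): C(25,13) = 5200300.
Paths through (3,11): C(14,11) x C(11,2) = 20020.
Avoiding (3,11): 5200300 - 20020.

Final answer: 5180280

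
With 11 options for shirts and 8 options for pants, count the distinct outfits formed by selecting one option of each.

By the multiplication principle: 11 x 8.

Final answer: 88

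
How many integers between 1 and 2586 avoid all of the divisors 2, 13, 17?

|div by 2|=1293, |div by 13|=198, |div by 17|=152.
|div by 2&13|=99, |div by 2&17|=76, |div by 13&17|=11, |div by all|=5.
By inclusion-exclusion, divisible by at least one: 1293+198+152-99-76-11+5 = 1462.
Not divisible by any: 2586 - 1462.

Final answer: 1124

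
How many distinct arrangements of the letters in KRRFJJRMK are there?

Letters (F:1, J:2, K:2, M:1, R:3). Total letters: 9.
Permutations = 9!/(3! x 2! x 2!).

Final answer: 15120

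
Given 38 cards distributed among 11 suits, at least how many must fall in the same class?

By pigeonhole with 38 objects and 11 categories: ceiling(38/11).

Final answer: 4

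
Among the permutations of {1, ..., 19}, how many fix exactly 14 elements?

Choose which 14 elements are fixed: C(19,14) = 11628.
Derange the remaining 5 using D(j) = (j-1)(D(j-1) + D(j-2)), D(0)=1, D(1)=0: D(2)=1, D(3)=2, D(4)=9, D(5)=44.
Total: 11628 x 44.

Final answer: C(19,14) D(5) = 511632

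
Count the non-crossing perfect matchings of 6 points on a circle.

This is a standard Catalan-number count: the answer is C_n. Here n = 6/2 = 3.
Using C_0 = 1 and C_(k+1) = C_k x 2(2k+1)/(k+2), build up term by term: C_1=1, C_2=2, C_3=5.

Final answer: C_{3} = 5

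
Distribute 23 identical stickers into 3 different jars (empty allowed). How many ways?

Stars and bars: C(n+k-1, k-1) = C(25,2).

Final answer: C(25,2) = 300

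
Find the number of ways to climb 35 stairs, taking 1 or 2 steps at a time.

Condition on the final move: it is a 1-step (f(n-1) ways to get there) or a 2-step (f(n-2) ways), so f(n) = f(n-1) + f(n-2), with f(1)=1, f(2)=2.
Building up term by term: f(1)=1, f(2)=2, f(3)=3, f(4)=5, f(5)=8, f(6)=13, f(7)=21, f(8)=34, f(9)=55, f(10)=89, f(11)=144, f(12)=233, f(13)=377, f(14)=610, f(15)=987, f(16)=1597, f(17)=2584, f(18)=4181, f(19)=6765, f(20)=10946, f(21)=17711, f(22)=28657, f(23)=46368, f(24)=75025, f(25)=121393, f(26)=196418, f(27)=317811, f(28)=514229, f(29)=832040, f(30)=1346269, f(31)=2178309, f(32)=3524578, f(33)=5702887, f(34)=9227465, f(35)=14930352.

Final answer: 14930352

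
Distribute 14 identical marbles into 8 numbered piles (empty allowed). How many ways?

Stars and bars: C(n+k-1, k-1) = C(21,7).

Final answer: C(21,7) = 116280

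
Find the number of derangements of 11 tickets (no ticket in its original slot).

D(n) = (n-1)(D(n-1) + D(n-2)), D(0)=1, D(1)=0.
D(2) = 1 x (0 + 1) = 1
D(3) = 2 x (1 + 0) = 2
D(4) = 3 x (2 + 1) = 9
D(5) = 4 x (9 + 2) = 44
D(6) = 5 x (44 + 9) = 265
D(7) = 6 x (265 + 44) = 1854
D(8) = 7 x (1854 + 265) = 14833
D(9) = 8 x (14833 + 1854) = 133496
D(10) = 9 x (133496 + 14833) = 1334961
D(11) = 10 x (D(10) + D(9)) = 10 x (1334961 + 133496)

Final answer: D(11) = 14684570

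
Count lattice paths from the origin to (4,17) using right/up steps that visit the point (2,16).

Paths (0,0)->(2,16): C(18,16) = 153.
Paths (2,16)->(4,17): C(3,1) = 3.
By multiplication principle: 153 x 3.

Final answer: 459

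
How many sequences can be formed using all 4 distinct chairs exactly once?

The number of ways to arrange 4 distinct objects is 4!.

Final answer: 4! = 24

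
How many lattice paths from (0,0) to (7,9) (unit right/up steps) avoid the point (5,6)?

Total paths to (7,9): C(16,9) = 11440.
Paths through (5,6): C(11,6) x C(5,3) = 4620.
Avoiding (5,6): 11440 - 4620.

Final answer: 6820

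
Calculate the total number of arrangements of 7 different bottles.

The number of ways to arrange 7 distinct objects is 7!.

Final answer: 7! = 5040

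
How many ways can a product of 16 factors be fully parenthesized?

The structures are counted by the Catalan number C_n. Here n = 16 - 1 = 15.
C_n = C(2n,n)/(n+1), so C_{15} = C(30,15)/16 = 155117520/16.

Final answer: C_{15} = 9694845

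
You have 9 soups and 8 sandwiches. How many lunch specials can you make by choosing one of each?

By the multiplication principle: 9 x 8.

Final answer: 72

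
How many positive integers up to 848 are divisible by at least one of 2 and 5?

Multiples of 2: 424. Multiples of 5: 169. Of both (lcm=10): 84.
By inclusion-exclusion: 424 + 169 - 84.

Final answer: 509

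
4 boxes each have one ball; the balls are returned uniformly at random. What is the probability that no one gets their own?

Use the recurrence D(n) = (n-1)(D(n-1) + D(n-2)) with D(0)=1, D(1)=0.
Building up: D(2)=1, D(3)=2, D(4)=9.
Total arrangements: 4! = 24.
Probability = D(4)/4! = 3/8.

Final answer: D(4)/4! = 9/24 = 0.375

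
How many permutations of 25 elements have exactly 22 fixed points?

Choose which 22 elements are fixed: C(25,22) = 2300.
Derange the remaining 3 using D(j) = (j-1)(D(j-1) + D(j-2)), D(0)=1, D(1)=0: D(2)=1, D(3)=2.
Total: 2300 x 2.

Final answer: C(25,22) D(3) = 4600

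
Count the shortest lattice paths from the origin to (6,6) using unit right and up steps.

Each path has 6 right steps and 6 up steps in some order (12 steps total).
Choose which 6 of the 12 steps are up: C(12,6).

Final answer: C(12,6) = 924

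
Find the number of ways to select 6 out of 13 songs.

C(13,6) = 13!/(6! x (13-6)!).

Final answer: C(13,6) = 1716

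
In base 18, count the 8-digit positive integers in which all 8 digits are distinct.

First digit: 17 (nonzero). Second: 17 (not first). Third: 16, etc.
Total: 17 x 17 x 16 x 15 x 14 x 13 x 12 x 11.

Final answer: 1666304640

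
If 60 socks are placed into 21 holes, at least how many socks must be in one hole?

By the pigeonhole principle: ceiling(60/21).

Final answer: 3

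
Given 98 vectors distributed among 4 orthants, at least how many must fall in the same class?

By pigeonhole with 98 objects and 4 categories: ceiling(98/4).

Final answer: 25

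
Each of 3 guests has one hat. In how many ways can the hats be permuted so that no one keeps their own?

Derangements satisfy D(n) = (n-1)(D(n-1) + D(n-2)), starting from D(0)=1, D(1)=0.
D(2) = 1 x (0 + 1) = 1
D(3) = 2 x (D(2) + D(1)) = 2 x (1 + 0)

Final answer: D(3) = 2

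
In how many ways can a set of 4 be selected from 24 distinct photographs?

C(24,4) = 24!/(4! x (24-4)!).

Final answer: C(24,4) = 10626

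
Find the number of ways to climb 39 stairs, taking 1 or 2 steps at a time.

Let f(n) be the number of climbs. Removing the last move (1 or 2 steps) gives f(n) = f(n-1) + f(n-2); base cases f(1)=1, f(2)=2.
Computing successive values: f(1)=1, f(2)=2, f(3)=3, f(4)=5, f(5)=8, f(6)=13, f(7)=21, f(8)=34, f(9)=55, f(10)=89, f(11)=144, f(12)=233, f(13)=377, f(14)=610, f(15)=987, f(16)=1597, f(17)=2584, f(18)=4181, f(19)=6765, f(20)=10946, f(21)=17711, f(22)=28657, f(23)=46368, f(24)=75025, f(25)=121393, f(26)=196418, f(27)=317811, f(28)=514229, f(29)=832040, f(30)=1346269, f(31)=2178309, f(32)=3524578, f(33)=5702887, f(34)=9227465, f(35)=14930352, f(36)=24157817, f(37)=39088169, f(38)=63245986, f(39)=102334155.

Final answer: 102334155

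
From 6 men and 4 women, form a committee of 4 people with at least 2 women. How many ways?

Sum over valid woman counts:
C(4,2)C(6,2) = 90
C(4,3)C(6,1) = 24
C(4,4)C(6,0) = 1
Total: 90 + 24 + 1.

Final answer: 115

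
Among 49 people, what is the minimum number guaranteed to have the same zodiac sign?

There are 12 possible values for zodiac sign. With 49 people and 12 categories, by pigeonhole: ceiling(49/12).

Final answer: 5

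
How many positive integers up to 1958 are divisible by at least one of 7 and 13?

Multiples of 7: 279. Multiples of 13: 150. Of both (lcm=91): 21.
By inclusion-exclusion: 279 + 150 - 21.

Final answer: 408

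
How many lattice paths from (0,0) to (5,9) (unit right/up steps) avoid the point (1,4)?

Total paths to (5,9): C(14,9) = 2002.
Paths through (1,4): C(5,4) x C(9,5) = 630.
Avoiding (1,4): 2002 - 630.

Final answer: 1372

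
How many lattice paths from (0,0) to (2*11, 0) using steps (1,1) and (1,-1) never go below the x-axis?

Total monotonic paths to (11,11): C(22,11) = 705432.
Reflecting each bad path at its first crossing gives a bijection with paths to (10,12): C(22,12) = 646646.
Valid Dyck paths: 705432 - 646646.
(Equivalently, C_{11} = C(22,11)/12 = 705432/12.)

Final answer: C_{11} = 58786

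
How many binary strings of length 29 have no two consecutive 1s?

Let a(n) count valid strings. If the last bit is 0 the prefix is any valid string of length n-1; if it is 1 the string must end in 01 with a valid prefix of length n-2. So a(n) = a(n-1) + a(n-2), a(1)=2, a(2)=3.
Computing successive values: a(1)=2, a(2)=3, a(3)=5, a(4)=8, a(5)=13, a(6)=21, a(7)=34, a(8)=55, a(9)=89, a(10)=144, a(11)=233, a(12)=377, a(13)=610, a(14)=987, a(15)=1597, a(16)=2584, a(17)=4181, a(18)=6765, a(19)=10946, a(20)=17711, a(21)=28657, a(22)=46368, a(23)=75025, a(24)=121393, a(25)=196418, a(26)=317811, a(27)=514229, a(28)=832040, a(29)=1346269.

Final answer: 1346269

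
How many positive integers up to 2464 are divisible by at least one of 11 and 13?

Multiples of 11: 224. Multiples of 13: 189. Of both (lcm=143): 17.
By inclusion-exclusion: 224 + 189 - 17.

Final answer: 396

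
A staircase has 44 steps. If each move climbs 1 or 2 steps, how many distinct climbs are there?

Let f(n) be the number of climbs. Removing the last move (1 or 2 steps) gives f(n) = f(n-1) + f(n-2); base cases f(1)=1, f(2)=2.
Building up term by term: f(1)=1, f(2)=2, f(3)=3, f(4)=5, f(5)=8, f(6)=13, f(7)=21, f(8)=34, f(9)=55, f(10)=89, f(11)=144, f(12)=233, f(13)=377, f(14)=610, f(15)=987, f(16)=1597, f(17)=2584, f(18)=4181, f(19)=6765, f(20)=10946, f(21)=17711, f(22)=28657, f(23)=46368, f(24)=75025, f(25)=121393, f(26)=196418, f(27)=317811, f(28)=514229, f(29)=832040, f(30)=1346269, f(31)=2178309, f(32)=3524578, f(33)=5702887, f(34)=9227465, f(35)=14930352, f(36)=24157817, f(37)=39088169, f(38)=63245986, f(39)=102334155, f(40)=165580141, f(41)=267914296, f(42)=433494437, f(43)=701408733, f(44)=1134903170.

Final answer: 1134903170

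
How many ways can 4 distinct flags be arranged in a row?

The number of ways to arrange 4 distinct objects is 4!.

Final answer: 4! = 24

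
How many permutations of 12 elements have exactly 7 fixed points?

Choose which 7 elements are fixed: C(12,7) = 792.
Derange the remaining 5 using D(j) = (j-1)(D(j-1) + D(j-2)), D(0)=1, D(1)=0: D(2)=1, D(3)=2, D(4)=9, D(5)=44.
Total: 792 x 44.

Final answer: C(12,7) D(5) = 34848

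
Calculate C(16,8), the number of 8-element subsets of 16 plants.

C(16,8) = 16!/(8! x (16-8)!).

Final answer: C(16,8) = 12870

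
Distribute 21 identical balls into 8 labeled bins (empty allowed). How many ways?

Stars and bars: C(n+k-1, k-1) = C(28,7).

Final answer: C(28,7) = 1184040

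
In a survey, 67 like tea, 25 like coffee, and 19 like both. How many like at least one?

|A union B| = |A| + |B| - |A intersect B| = 67 + 25 - 19.

Final answer: 73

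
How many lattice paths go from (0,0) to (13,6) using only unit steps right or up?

Each path has 13 right steps and 6 up steps in some order (19 steps total).
Choose which 6 of the 19 steps are up: C(19,6).

Final answer: C(19,6) = 27132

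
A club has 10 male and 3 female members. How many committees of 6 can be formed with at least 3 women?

Sum over valid woman counts:
C(3,3)C(10,3).

Final answer: 120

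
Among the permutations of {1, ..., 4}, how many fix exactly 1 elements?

Choose which 1 elements are fixed: C(4,1) = 4.
Derange the remaining 3 using D(j) = (j-1)(D(j-1) + D(j-2)), D(0)=1, D(1)=0: D(2)=1, D(3)=2.
Total: 4 x 2.

Final answer: C(4,1) D(3) = 8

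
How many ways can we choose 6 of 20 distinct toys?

C(20,6) = 20!/(6! x (20-6)!).

Final answer: C(20,6) = 38760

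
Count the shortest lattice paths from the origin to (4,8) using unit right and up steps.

Each path has 4 right steps and 8 up steps in some order (12 steps total).
Choose which 8 of the 12 steps are up: C(12,8).

Final answer: C(12,8) = 495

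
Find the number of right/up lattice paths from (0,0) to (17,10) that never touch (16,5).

Total paths to (17,10): C(27,10) = 8436285.
Paths through (16,5): C(21,5) x C(6,5) = 122094.
Avoiding (16,5): 8436285 - 122094.

Final answer: 8314191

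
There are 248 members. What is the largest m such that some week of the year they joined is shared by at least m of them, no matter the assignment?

There are 52 possible values for week of the year they joined. With 248 members and 52 categories, by pigeonhole: ceiling(248/52).

Final answer: 5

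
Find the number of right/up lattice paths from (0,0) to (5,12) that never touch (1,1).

Total paths to (5,12): C(17,12) = 6188.
Paths through (1,1): C(2,1) x C(15,11) = 2730.
Avoiding (1,1): 6188 - 2730.

Final answer: 3458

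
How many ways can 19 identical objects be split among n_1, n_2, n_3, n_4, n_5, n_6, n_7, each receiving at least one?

Substitute n'_i = n_i - 1 (so n'_i >= 0). Then sum n'_i = 19 - 7 = 12.
Stars and bars: C(12+7-1, 7-1) = C(18,6).

Final answer: C(18,6) = 18564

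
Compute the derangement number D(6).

D(n) = (n-1)(D(n-1) + D(n-2)), D(0)=1, D(1)=0.
D(2) = 1 x (0 + 1) = 1
D(3) = 2 x (1 + 0) = 2
D(4) = 3 x (2 + 1) = 9
D(5) = 4 x (9 + 2) = 44
D(6) = 5 x (D(5) + D(4)) = 5 x (44 + 9)

Final answer: D(6) = 265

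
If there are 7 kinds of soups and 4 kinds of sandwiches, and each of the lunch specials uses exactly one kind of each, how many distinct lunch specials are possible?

By the multiplication principle: 7 x 4.

Final answer: 28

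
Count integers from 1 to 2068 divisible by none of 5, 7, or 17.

|div by 5|=413, |div by 7|=295, |div by 17|=121.
|div by 5&7|=59, |div by 5&17|=24, |div by 7&17|=17, |div by all|=3.
By inclusion-exclusion, divisible by at least one: 413+295+121-59-24-17+3 = 732.
Not divisible by any: 2068 - 732.

Final answer: 1336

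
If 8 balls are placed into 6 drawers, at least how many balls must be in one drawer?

By the pigeonhole principle: ceiling(8/6).

Final answer: 2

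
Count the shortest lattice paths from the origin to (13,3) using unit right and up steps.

Each path has 13 right steps and 3 up steps in some order (16 steps total).
Choose which 3 of the 16 steps are up: C(16,3).

Final answer: C(16,3) = 560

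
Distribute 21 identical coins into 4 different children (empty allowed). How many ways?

Stars and bars: C(n+k-1, k-1) = C(24,3).

Final answer: C(24,3) = 2024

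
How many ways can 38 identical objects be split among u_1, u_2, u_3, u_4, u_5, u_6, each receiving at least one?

Substitute u'_i = u_i - 1 (so u'_i >= 0). Then sum u'_i = 38 - 6 = 32.
Stars and bars: C(32+6-1, 6-1) = C(37,5).

Final answer: C(37,5) = 435897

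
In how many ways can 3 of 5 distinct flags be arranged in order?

P(5,3) = 5!/(5-3)! = 5!/2!.

Final answer: P(5,3) = 60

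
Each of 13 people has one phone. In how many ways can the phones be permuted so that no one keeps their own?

Use the recurrence D(n) = (n-1)(D(n-1) + D(n-2)) with D(0)=1, D(1)=0.
D(2) = 1 x (0 + 1) = 1
D(3) = 2 x (1 + 0) = 2
D(4) = 3 x (2 + 1) = 9
D(5) = 4 x (9 + 2) = 44
D(6) = 5 x (44 + 9) = 265
D(7) = 6 x (265 + 44) = 1854
D(8) = 7 x (1854 + 265) = 14833
D(9) = 8 x (14833 + 1854) = 133496
D(10) = 9 x (133496 + 14833) = 1334961
D(11) = 10 x (1334961 + 133496) = 14684570
D(12) = 11 x (14684570 + 1334961) = 176214841
D(13) = 12 x (D(12) + D(11)) = 12 x (176214841 + 14684570)

Final answer: D(13) = 2290792932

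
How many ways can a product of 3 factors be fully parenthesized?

This is counted by the nth Catalan number C_n. Here n = 3 - 1 = 2.
C_n = (2n)!/(n!(n+1)!), so C_{2} = 4!/(2! x 3!) = C(4,2)/3 = 6/3.

Final answer: C_{2} = 2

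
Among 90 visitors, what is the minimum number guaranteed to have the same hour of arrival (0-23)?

There are 24 possible values for hour of arrival (0-23). With 90 visitors and 24 categories, by pigeonhole: ceiling(90/24).

Final answer: 4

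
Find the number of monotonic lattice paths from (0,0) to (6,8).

Each path has 6 right steps and 8 up steps in some order (14 steps total).
Choose which 8 of the 14 steps are up: C(14,8).

Final answer: C(14,8) = 3003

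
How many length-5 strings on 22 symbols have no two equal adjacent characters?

First character: 22 choices. Each subsequent: 21 choices (must differ from the previous one).
Total: 22 x 21^4.

Final answer: 22 x 21^{4} = 4278582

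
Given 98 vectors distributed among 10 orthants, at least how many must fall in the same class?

By pigeonhole with 98 objects and 10 categories: ceiling(98/10).

Final answer: 10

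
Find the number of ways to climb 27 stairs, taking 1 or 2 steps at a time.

Condition on the final move: it is a 1-step (f(n-1) ways to get there) or a 2-step (f(n-2) ways), so f(n) = f(n-1) + f(n-2), with f(1)=1, f(2)=2.
Computing successive values: f(1)=1, f(2)=2, f(3)=3, f(4)=5, f(5)=8, f(6)=13, f(7)=21, f(8)=34, f(9)=55, f(10)=89, f(11)=144, f(12)=233, f(13)=377, f(14)=610, f(15)=987, f(16)=1597, f(17)=2584, f(18)=4181, f(19)=6765, f(20)=10946, f(21)=17711, f(22)=28657, f(23)=46368, f(24)=75025, f(25)=121393, f(26)=196418, f(27)=317811.

Final answer: 317811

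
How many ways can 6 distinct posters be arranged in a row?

The number of ways to arrange 6 distinct objects is 6!.

Final answer: 6! = 720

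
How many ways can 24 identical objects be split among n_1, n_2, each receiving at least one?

Substitute n'_i = n_i - 1 (so n'_i >= 0). Then sum n'_i = 24 - 2 = 22.
Stars and bars: C(22+2-1, 2-1) = C(23,1).

Final answer: C(23,1) = 23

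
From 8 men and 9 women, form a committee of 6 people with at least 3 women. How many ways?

Sum over valid woman counts:
C(9,3)C(8,3) = 4704
C(9,4)C(8,2) = 3528
C(9,5)C(8,1) = 1008
C(9,6)C(8,0) = 84
Total: 4704 + 3528 + 1008 + 84.

Final answer: 9324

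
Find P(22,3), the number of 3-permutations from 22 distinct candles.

P(22,3) = 22!/(22-3)! = 22!/19!.

Final answer: P(22,3) = 9240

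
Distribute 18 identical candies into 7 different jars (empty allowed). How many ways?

Stars and bars: C(n+k-1, k-1) = C(24,6).

Final answer: C(24,6) = 134596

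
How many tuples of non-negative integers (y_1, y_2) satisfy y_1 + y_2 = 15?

Stars and bars with 15 stars and 1 bars:
C(15+2-1, 2-1) = C(16,1).

Final answer: C(16,1) = 16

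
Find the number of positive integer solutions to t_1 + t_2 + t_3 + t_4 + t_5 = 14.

Substitute t'_i = t_i - 1 (so t'_i >= 0). Then sum t'_i = 14 - 5 = 9.
Stars and bars: C(9+5-1, 5-1) = C(13,4).

Final answer: C(13,4) = 715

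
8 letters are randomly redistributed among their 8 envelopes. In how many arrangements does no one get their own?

Derangements satisfy D(n) = (n-1)(D(n-1) + D(n-2)), starting from D(0)=1, D(1)=0.
D(2) = 1 x (0 + 1) = 1
D(3) = 2 x (1 + 0) = 2
D(4) = 3 x (2 + 1) = 9
D(5) = 4 x (9 + 2) = 44
D(6) = 5 x (44 + 9) = 265
D(7) = 6 x (265 + 44) = 1854
D(8) = 7 x (D(7) + D(6)) = 7 x (1854 + 265)

Final answer: D(8) = 14833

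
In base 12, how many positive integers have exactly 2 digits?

These are the integers in [12^1, 12^2), so the count is 12^2 - 12^1 = 11 x 12^1.

Final answer: 132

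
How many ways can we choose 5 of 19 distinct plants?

C(19,5) = 19!/(5! x 14!).

Final answer: \binom{19}{5} = 11628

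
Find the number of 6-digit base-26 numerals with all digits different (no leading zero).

First digit: 25 (nonzero). Second: 25 (not first). Third: 24, etc.
Total: 25 x 25 x 24 x 23 x 22 x 21.

Final answer: 159390000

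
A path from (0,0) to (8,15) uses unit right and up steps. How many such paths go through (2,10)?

Paths (0,0)->(2,10): C(12,10) = 66.
Paths (2,10)->(8,15): C(11,5) = 462.
By multiplication principle: 66 x 462.

Final answer: 30492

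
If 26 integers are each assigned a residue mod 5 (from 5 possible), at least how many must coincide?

There are 5 possible values for residue mod 5. With 26 integers and 5 categories, by pigeonhole: ceiling(26/5).

Final answer: 6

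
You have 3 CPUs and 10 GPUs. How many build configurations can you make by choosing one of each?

By the multiplication principle: 3 x 10.

Final answer: 30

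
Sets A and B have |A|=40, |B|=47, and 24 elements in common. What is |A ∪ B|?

|A union B| = |A| + |B| - |A intersect B| = 40 + 47 - 24.

Final answer: 63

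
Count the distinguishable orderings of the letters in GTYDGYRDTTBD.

Letters (B:1, D:3, G:2, R:1, T:3, Y:2). Total letters: 12.
Permutations = 12!/(3! x 3! x 2! x 2!).

Final answer: 3326400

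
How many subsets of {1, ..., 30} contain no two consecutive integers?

Let a(n) count such subsets of {1, ..., n}. Either n is excluded (a(n-1) ways) or n is included, forcing n-1 out (a(n-2) ways), so a(n) = a(n-1) + a(n-2) with a(1)=2, a(2)=3.
Building up term by term: a(1)=2, a(2)=3, a(3)=5, a(4)=8, a(5)=13, a(6)=21, a(7)=34, a(8)=55, a(9)=89, a(10)=144, a(11)=233, a(12)=377, a(13)=610, a(14)=987, a(15)=1597, a(16)=2584, a(17)=4181, a(18)=6765, a(19)=10946, a(20)=17711, a(21)=28657, a(22)=46368, a(23)=75025, a(24)=121393, a(25)=196418, a(26)=317811, a(27)=514229, a(28)=832040, a(29)=1346269, a(30)=2178309.

Final answer: 2178309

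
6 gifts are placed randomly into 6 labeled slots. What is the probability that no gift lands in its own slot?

Derangements satisfy D(n) = (n-1)(D(n-1) + D(n-2)), starting from D(0)=1, D(1)=0.
Building up: D(2)=1, D(3)=2, D(4)=9, D(5)=44, D(6)=265.
Total arrangements: 6! = 720.
Probability = D(6)/6! = 53/144.

Final answer: D(6)/6! = 265/720 = 0.368056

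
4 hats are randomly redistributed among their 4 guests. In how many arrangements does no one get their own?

D(n) = (n-1)(D(n-1) + D(n-2)), D(0)=1, D(1)=0.
D(2) = 1 x (0 + 1) = 1
D(3) = 2 x (1 + 0) = 2
D(4) = 3 x (D(3) + D(2)) = 3 x (2 + 1)

Final answer: D(4) = 9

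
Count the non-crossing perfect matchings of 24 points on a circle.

This is counted by the nth Catalan number C_n. Here n = 24/2 = 12.
Using C_0 = 1 and C_(k+1) = C_k x 2(2k+1)/(k+2), build up term by term: C_1=1, C_2=2, C_3=5, C_4=14, C_5=42, C_6=132, C_7=429, C_8=1430, C_9=4862, C_10=16796, C_11=58786, C_12=208012.

Final answer: C_{12} = 208012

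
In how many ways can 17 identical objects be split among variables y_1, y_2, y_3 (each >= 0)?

Stars and bars with 17 stars and 2 bars:
C(17+3-1, 3-1) = C(19,2).

Final answer: C(19,2) = 171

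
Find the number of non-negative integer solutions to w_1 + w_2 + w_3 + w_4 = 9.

Stars and bars with 9 stars and 3 bars:
C(9+4-1, 4-1) = C(12,3).

Final answer: C(12,3) = 220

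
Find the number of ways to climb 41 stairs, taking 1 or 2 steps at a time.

Condition on the final move: it is a 1-step (f(n-1) ways to get there) or a 2-step (f(n-2) ways), so f(n) = f(n-1) + f(n-2), with f(1)=1, f(2)=2.
Building up term by term: f(1)=1, f(2)=2, f(3)=3, f(4)=5, f(5)=8, f(6)=13, f(7)=21, f(8)=34, f(9)=55, f(10)=89, f(11)=144, f(12)=233, f(13)=377, f(14)=610, f(15)=987, f(16)=1597, f(17)=2584, f(18)=4181, f(19)=6765, f(20)=10946, f(21)=17711, f(22)=28657, f(23)=46368, f(24)=75025, f(25)=121393, f(26)=196418, f(27)=317811, f(28)=514229, f(29)=832040, f(30)=1346269, f(31)=2178309, f(32)=3524578, f(33)=5702887, f(34)=9227465, f(35)=14930352, f(36)=24157817, f(37)=39088169, f(38)=63245986, f(39)=102334155, f(40)=165580141, f(41)=267914296.

Final answer: 267914296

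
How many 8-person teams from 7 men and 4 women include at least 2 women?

Sum over valid woman counts:
C(4,2)C(7,6) = 42
C(4,3)C(7,5) = 84
C(4,4)C(7,4) = 35
Total: 42 + 84 + 35.

Final answer: 161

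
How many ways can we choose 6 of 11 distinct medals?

C(11,6) = 11!/(6! x (11-6)!).

Final answer: C(11,6) = 462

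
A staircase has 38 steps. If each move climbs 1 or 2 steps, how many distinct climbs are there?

Let f(n) be the number of climbs. Removing the last move (1 or 2 steps) gives f(n) = f(n-1) + f(n-2); base cases f(1)=1, f(2)=2.
Building up term by term: f(1)=1, f(2)=2, f(3)=3, f(4)=5, f(5)=8, f(6)=13, f(7)=21, f(8)=34, f(9)=55, f(10)=89, f(11)=144, f(12)=233, f(13)=377, f(14)=610, f(15)=987, f(16)=1597, f(17)=2584, f(18)=4181, f(19)=6765, f(20)=10946, f(21)=17711, f(22)=28657, f(23)=46368, f(24)=75025, f(25)=121393, f(26)=196418, f(27)=317811, f(28)=514229, f(29)=832040, f(30)=1346269, f(31)=2178309, f(32)=3524578, f(33)=5702887, f(34)=9227465, f(35)=14930352, f(36)=24157817, f(37)=39088169, f(38)=63245986.

Final answer: 63245986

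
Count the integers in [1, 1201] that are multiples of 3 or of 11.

Multiples of 3: 400. Multiples of 11: 109. Of both (lcm=33): 36.
By inclusion-exclusion: 400 + 109 - 36.

Final answer: 473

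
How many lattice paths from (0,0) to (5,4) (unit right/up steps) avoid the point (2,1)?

Total paths to (5,4): C(9,4) = 126.
Paths through (2,1): C(3,1) x C(6,3) = 60.
Avoiding (2,1): 126 - 60.

Final answer: 66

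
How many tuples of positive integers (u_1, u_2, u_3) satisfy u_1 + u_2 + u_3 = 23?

Substitute u'_i = u_i - 1 (so u'_i >= 0). Then sum u'_i = 23 - 3 = 20.
Stars and bars: C(20+3-1, 3-1) = C(22,2).

Final answer: C(22,2) = 231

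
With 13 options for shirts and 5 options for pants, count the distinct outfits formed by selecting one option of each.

By the multiplication principle: 13 x 5.

Final answer: 65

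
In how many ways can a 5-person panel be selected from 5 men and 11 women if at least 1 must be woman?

Sum over valid woman counts:
C(11,1)C(5,4) = 55
C(11,2)C(5,3) = 550
C(11,3)C(5,2) = 1650
C(11,4)C(5,1) = 1650
C(11,5)C(5,0) = 462
Total: 55 + 550 + 1650 + 1650 + 462.

Final answer: 4367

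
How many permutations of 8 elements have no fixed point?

Use the recurrence D(n) = (n-1)(D(n-1) + D(n-2)) with D(0)=1, D(1)=0.
D(2) = 1 x (0 + 1) = 1
D(3) = 2 x (1 + 0) = 2
D(4) = 3 x (2 + 1) = 9
D(5) = 4 x (9 + 2) = 44
D(6) = 5 x (44 + 9) = 265
D(7) = 6 x (265 + 44) = 1854
D(8) = 7 x (D(7) + D(6)) = 7 x (1854 + 265)

Final answer: D(8) = 14833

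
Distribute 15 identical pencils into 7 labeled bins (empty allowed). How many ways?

Stars and bars: C(n+k-1, k-1) = C(21,6).

Final answer: C(21,6) = 54264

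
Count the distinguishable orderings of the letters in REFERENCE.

Letters (C:1, E:4, F:1, N:1, R:2). Total letters: 9.
Permutations = 9!/(4! x 2!).

Final answer: 7560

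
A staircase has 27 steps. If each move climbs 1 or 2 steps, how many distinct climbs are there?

Let f(n) be the number of climbs. Removing the last move (1 or 2 steps) gives f(n) = f(n-1) + f(n-2); base cases f(1)=1, f(2)=2.
Iterating the recurrence: f(1)=1, f(2)=2, f(3)=3, f(4)=5, f(5)=8, f(6)=13, f(7)=21, f(8)=34, f(9)=55, f(10)=89, f(11)=144, f(12)=233, f(13)=377, f(14)=610, f(15)=987, f(16)=1597, f(17)=2584, f(18)=4181, f(19)=6765, f(20)=10946, f(21)=17711, f(22)=28657, f(23)=46368, f(24)=75025, f(25)=121393, f(26)=196418, f(27)=317811.

Final answer: 317811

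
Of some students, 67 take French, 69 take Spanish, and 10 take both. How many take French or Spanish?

|A union B| = |A| + |B| - |A intersect B| = 67 + 69 - 10.

Final answer: 126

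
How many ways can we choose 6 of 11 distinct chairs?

C(11,6) = 11!/(6! x 5!).

Final answer: \binom{11}{6} = 462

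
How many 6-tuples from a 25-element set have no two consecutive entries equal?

First character: 25 choices. Each subsequent: 24 choices (must differ from the previous one).
Total: 25 x 24^5.

Final answer: 25 x 24^{5} = 199065600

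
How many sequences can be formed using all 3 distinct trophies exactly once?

The number of ways to arrange 3 distinct objects is 3!.

Final answer: 3! = 6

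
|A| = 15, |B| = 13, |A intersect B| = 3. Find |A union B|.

|A union B| = |A| + |B| - |A intersect B| = 15 + 13 - 3.

Final answer: 25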